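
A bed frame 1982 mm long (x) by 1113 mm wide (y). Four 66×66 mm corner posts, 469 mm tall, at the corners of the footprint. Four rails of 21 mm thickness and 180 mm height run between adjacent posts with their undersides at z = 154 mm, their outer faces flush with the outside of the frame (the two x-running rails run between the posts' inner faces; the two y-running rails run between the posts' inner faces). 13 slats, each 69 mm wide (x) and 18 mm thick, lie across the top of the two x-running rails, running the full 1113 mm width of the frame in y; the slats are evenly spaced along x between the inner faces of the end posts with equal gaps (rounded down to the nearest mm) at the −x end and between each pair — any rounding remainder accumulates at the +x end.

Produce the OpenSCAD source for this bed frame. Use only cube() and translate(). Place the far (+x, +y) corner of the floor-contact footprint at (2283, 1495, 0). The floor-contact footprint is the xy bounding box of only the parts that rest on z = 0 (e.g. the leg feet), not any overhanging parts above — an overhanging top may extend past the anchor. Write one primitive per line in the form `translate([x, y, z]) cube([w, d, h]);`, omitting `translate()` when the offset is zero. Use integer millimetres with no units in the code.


// slat z = rail_z + rail_h = 154 + 180 = 334
// slat gap = ⌊(1850 − 13·69) / 14⌋ = 68
translate([301, 382, 0]) cube([66, 66, 469]);
translate([301, 1429, 0]) cube([66, 66, 469]);
translate([2217, 382, 0]) cube([66, 66, 469]);
translate([2217, 1429, 0]) cube([66, 66, 469]);
translate([367, 382, 154]) cube([1850, 21, 180]);
translate([367, 1474, 154]) cube([1850, 21, 180]);
translate([301, 448, 154]) cube([21, 981, 180]);
translate([2262, 448, 154]) cube([21, 981, 180]);
translate([435, 382, 334]) cube([69, 1113, 18]);
translate([572, 382, 334]) cube([69, 1113, 18]);
translate([709, 382, 334]) cube([69, 1113, 18]);
translate([846, 382, 334]) cube([69, 1113, 18]);
translate([983, 382, 334]) cube([69, 1113, 18]);
translate([1120, 382, 334]) cube([69, 1113, 18]);
translate([1257, 382, 334]) cube([69, 1113, 18]);
translate([1394, 382, 334]) cube([69, 1113, 18]);
translate([1531, 382, 334]) cube([69, 1113, 18]);
translate([1668, 382, 334]) cube([69, 1113, 18]);
translate([1805, 382, 334]) cube([69, 1113, 18]);
translate([1942, 382, 334]) cube([69, 1113, 18]);
translate([2079, 382, 334]) cube([69, 1113, 18]);


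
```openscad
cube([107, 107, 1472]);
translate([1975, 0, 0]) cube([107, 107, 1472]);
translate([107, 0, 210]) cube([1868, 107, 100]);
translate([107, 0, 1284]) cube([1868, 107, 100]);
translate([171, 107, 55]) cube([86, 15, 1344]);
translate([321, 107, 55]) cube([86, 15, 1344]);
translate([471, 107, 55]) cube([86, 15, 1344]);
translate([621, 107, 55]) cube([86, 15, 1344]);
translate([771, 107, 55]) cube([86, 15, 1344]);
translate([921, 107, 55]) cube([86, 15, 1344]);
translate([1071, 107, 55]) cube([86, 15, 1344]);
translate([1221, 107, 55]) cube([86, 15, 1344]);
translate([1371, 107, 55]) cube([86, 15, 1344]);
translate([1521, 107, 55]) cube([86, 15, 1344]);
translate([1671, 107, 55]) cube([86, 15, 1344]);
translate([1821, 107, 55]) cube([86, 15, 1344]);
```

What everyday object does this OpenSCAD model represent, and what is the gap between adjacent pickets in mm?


A fence section. The picket gap is 64 mm.

Two posts, two rails, 12 pickets — a fence section. Span 1868 mm holds 12 pickets of 86 mm with 13 equal gaps: ⌊(1868 − 12·86) / 13⌋ = 64 mm.


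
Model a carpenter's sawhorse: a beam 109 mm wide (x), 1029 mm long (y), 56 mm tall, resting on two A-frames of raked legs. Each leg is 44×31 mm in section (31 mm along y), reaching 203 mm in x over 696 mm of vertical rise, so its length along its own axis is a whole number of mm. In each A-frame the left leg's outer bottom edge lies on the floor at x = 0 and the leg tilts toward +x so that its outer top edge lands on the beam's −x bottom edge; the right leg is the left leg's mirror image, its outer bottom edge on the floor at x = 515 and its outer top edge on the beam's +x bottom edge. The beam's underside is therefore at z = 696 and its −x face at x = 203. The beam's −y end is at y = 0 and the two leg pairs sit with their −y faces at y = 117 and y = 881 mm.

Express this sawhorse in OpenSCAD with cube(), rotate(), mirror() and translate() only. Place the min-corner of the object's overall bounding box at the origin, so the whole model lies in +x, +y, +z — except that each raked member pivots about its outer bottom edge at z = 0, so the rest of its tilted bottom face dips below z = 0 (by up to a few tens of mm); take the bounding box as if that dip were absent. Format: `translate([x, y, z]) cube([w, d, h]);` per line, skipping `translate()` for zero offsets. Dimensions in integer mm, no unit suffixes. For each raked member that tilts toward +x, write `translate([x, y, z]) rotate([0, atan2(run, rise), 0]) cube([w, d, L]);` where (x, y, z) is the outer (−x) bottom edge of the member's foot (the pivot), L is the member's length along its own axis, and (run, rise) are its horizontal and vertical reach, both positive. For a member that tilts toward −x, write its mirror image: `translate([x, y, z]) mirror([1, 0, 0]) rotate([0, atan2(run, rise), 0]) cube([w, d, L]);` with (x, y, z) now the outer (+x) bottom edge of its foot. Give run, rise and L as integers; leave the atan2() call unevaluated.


translate([203, 0, 696]) cube([109, 1029, 56]);
translate([0, 117, 0]) rotate([0, atan2(203, 696), 0]) cube([44, 31, 725]);
translate([515, 117, 0]) mirror([1, 0, 0]) rotate([0, atan2(203, 696), 0]) cube([44, 31, 725]);
translate([0, 881, 0]) rotate([0, atan2(203, 696), 0]) cube([44, 31, 725]);
translate([515, 881, 0]) mirror([1, 0, 0]) rotate([0, atan2(203, 696), 0]) cube([44, 31, 725]);


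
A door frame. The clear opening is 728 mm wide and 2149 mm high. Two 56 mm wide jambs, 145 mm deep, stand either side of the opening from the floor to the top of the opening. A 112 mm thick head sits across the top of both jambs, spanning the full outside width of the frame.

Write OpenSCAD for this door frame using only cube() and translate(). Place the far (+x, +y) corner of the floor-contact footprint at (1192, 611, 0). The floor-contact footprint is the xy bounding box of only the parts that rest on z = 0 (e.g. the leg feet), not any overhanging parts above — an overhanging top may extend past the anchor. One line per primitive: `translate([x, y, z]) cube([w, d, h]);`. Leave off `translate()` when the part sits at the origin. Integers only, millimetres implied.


translate([352, 466, 0]) cube([56, 145, 2149]);
translate([1136, 466, 0]) cube([56, 145, 2149]);
translate([352, 466, 2149]) cube([840, 145, 112]);


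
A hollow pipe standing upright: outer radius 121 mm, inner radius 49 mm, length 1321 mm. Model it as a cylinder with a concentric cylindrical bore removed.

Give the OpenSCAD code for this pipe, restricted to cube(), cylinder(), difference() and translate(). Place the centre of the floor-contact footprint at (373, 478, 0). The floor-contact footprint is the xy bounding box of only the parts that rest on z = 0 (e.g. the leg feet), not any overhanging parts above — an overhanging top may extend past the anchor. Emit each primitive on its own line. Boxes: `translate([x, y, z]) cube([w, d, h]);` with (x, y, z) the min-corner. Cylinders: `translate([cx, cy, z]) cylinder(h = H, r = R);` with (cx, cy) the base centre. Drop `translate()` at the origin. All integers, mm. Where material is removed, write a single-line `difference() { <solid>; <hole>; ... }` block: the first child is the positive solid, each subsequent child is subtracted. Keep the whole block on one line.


difference() { translate([373, 478, 0]) cylinder(h = 1321, r = 121); translate([373, 478, 0]) cylinder(h = 1321, r = 49); }


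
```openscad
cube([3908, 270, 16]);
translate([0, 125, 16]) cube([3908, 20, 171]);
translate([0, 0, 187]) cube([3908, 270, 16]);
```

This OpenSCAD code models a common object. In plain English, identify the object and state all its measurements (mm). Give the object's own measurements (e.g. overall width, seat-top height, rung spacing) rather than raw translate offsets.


An I-beam lying along x, 3908 mm long. Overall section height 203 mm. Two flanges 270 mm wide (y) and 16 mm thick, one on the floor and one at the top; a web 20 mm thick runs between them, centred on the flange width.


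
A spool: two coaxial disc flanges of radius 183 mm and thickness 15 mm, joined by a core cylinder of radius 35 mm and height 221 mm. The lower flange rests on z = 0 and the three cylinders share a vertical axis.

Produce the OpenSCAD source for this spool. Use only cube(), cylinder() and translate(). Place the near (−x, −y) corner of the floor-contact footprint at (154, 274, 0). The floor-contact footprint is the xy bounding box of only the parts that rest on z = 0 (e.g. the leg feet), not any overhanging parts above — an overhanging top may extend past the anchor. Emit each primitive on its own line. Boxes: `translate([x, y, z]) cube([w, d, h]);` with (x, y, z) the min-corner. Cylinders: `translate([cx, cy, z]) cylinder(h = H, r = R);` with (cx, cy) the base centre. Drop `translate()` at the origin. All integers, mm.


translate([337, 457, 0]) cylinder(h = 15, r = 183);
translate([337, 457, 15]) cylinder(h = 221, r = 35);
translate([337, 457, 236]) cylinder(h = 15, r = 183);


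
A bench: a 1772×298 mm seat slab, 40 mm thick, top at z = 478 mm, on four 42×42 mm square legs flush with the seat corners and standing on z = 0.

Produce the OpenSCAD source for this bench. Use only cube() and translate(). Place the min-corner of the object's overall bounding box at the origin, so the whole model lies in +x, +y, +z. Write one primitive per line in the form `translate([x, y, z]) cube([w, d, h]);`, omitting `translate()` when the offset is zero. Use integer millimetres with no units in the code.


translate([0, 0, 438]) cube([1772, 298, 40]);
cube([42, 42, 438]);
translate([0, 256, 0]) cube([42, 42, 438]);
translate([1730, 0, 0]) cube([42, 42, 438]);
translate([1730, 256, 0]) cube([42, 42, 438]);


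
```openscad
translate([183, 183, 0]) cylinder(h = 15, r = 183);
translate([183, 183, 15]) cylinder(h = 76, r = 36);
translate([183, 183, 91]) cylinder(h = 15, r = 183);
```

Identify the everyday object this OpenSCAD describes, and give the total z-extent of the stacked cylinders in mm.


A spool. The overall height is 106 mm.

Three coaxial cylinders, large–small–large — a spool. Two 15 mm flanges and a 76 mm core give 15 + 76 + 15 = 106 mm.


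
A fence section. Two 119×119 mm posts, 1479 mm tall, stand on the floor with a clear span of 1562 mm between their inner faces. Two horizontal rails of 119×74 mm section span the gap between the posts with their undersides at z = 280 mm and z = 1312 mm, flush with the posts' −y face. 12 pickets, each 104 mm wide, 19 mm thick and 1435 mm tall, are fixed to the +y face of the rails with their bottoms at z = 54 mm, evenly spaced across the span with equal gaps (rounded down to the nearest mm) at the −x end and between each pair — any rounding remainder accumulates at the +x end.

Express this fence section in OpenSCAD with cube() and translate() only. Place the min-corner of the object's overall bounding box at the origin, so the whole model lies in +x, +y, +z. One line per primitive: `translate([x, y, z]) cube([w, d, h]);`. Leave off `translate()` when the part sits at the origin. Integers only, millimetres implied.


cube([119, 119, 1479]);
translate([1681, 0, 0]) cube([119, 119, 1479]);
translate([119, 0, 280]) cube([1562, 119, 74]);
translate([119, 0, 1312]) cube([1562, 119, 74]);
translate([143, 119, 54]) cube([104, 19, 1435]);
translate([271, 119, 54]) cube([104, 19, 1435]);
translate([399, 119, 54]) cube([104, 19, 1435]);
translate([527, 119, 54]) cube([104, 19, 1435]);
translate([655, 119, 54]) cube([104, 19, 1435]);
translate([783, 119, 54]) cube([104, 19, 1435]);
translate([911, 119, 54]) cube([104, 19, 1435]);
translate([1039, 119, 54]) cube([104, 19, 1435]);
translate([1167, 119, 54]) cube([104, 19, 1435]);
translate([1295, 119, 54]) cube([104, 19, 1435]);
translate([1423, 119, 54]) cube([104, 19, 1435]);
translate([1551, 119, 54]) cube([104, 19, 1435]);


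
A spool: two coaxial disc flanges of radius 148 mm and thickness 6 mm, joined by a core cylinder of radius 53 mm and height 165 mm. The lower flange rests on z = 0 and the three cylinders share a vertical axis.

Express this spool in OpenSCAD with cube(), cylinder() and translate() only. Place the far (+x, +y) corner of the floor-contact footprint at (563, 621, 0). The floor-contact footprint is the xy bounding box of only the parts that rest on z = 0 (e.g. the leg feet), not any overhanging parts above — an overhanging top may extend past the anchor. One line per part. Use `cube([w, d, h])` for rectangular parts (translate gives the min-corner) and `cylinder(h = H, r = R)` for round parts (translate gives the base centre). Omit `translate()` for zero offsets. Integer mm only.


translate([415, 473, 0]) cylinder(h = 6, r = 148);
translate([415, 473, 6]) cylinder(h = 165, r = 53);
translate([415, 473, 171]) cylinder(h = 6, r = 148);


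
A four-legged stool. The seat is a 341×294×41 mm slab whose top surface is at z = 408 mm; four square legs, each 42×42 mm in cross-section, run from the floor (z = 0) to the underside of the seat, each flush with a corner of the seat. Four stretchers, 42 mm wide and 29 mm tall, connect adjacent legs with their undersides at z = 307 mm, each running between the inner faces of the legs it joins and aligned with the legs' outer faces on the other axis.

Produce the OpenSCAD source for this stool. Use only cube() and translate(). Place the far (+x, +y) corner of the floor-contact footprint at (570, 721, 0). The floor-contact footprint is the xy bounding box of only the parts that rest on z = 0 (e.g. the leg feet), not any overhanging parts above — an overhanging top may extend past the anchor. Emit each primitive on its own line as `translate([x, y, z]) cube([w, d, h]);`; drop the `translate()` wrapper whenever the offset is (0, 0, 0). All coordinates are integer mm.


// leg_h = 408 - 41 = 367
// stretcher span = 341 - 2*42 = 257
translate([229, 427, 367]) cube([341, 294, 41]);
translate([229, 427, 0]) cube([42, 42, 367]);
translate([528, 427, 0]) cube([42, 42, 367]);
translate([229, 679, 0]) cube([42, 42, 367]);
translate([528, 679, 0]) cube([42, 42, 367]);
translate([271, 427, 307]) cube([257, 42, 29]);
translate([271, 679, 307]) cube([257, 42, 29]);
translate([229, 469, 307]) cube([42, 210, 29]);
translate([528, 469, 307]) cube([42, 210, 29]);


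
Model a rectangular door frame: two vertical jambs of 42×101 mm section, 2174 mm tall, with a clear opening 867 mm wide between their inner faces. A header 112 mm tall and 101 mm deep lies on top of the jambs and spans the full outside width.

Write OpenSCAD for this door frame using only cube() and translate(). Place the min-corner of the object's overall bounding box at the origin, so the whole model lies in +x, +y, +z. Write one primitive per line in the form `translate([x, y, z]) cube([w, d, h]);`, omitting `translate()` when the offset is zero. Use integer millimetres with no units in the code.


cube([42, 101, 2174]);
translate([909, 0, 0]) cube([42, 101, 2174]);
translate([0, 0, 2174]) cube([951, 101, 112]);


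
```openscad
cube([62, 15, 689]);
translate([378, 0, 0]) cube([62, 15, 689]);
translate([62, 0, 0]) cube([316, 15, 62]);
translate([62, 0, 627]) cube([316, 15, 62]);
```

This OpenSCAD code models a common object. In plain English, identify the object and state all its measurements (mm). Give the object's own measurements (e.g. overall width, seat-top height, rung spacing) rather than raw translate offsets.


A rectangular picture frame lying in the x–z plane (depth along y). The opening is 316 mm wide (x) by 565 mm tall (z), surrounded by a border 62 mm wide on all four sides. The frame is 15 mm deep and is made of two full-height vertical stiles with two horizontal rails fitted between them.


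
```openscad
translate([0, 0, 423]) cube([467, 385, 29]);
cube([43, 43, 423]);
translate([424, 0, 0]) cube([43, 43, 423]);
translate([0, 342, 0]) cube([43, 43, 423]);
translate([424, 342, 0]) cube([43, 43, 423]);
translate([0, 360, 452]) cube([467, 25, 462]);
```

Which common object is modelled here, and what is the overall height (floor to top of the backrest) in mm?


A chair. The overall height is 914 mm.

A slab on four corner posts with a tall panel at the back — a chair. The seat slab sits at z = 423 with thickness 29, and the 462 mm backrest starts at the seat top, so the overall height is 423 + 29 + 462 = 914 mm.


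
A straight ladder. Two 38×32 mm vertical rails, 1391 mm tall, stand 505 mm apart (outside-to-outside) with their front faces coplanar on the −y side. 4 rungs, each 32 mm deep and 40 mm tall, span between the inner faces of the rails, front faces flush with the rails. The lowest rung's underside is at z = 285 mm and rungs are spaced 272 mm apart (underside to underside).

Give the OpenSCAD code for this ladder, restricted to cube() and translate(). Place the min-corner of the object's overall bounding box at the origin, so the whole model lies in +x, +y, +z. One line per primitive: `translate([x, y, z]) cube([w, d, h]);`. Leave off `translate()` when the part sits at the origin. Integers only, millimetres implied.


cube([38, 32, 1391]);
translate([467, 0, 0]) cube([38, 32, 1391]);
translate([38, 0, 285]) cube([429, 32, 40]);
translate([38, 0, 557]) cube([429, 32, 40]);
translate([38, 0, 829]) cube([429, 32, 40]);
translate([38, 0, 1101]) cube([429, 32, 40]);


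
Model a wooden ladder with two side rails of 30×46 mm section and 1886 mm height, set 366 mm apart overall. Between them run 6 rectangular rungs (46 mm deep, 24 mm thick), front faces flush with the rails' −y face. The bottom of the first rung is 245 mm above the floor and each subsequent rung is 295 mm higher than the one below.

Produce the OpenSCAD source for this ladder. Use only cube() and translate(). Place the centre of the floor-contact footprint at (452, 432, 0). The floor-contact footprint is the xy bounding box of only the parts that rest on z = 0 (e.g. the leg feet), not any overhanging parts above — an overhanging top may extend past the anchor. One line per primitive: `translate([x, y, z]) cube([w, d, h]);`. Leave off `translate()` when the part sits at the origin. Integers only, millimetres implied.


// rung span = 366 - 2*30 = 306
// rung[k] z = 245 + k*295
translate([269, 409, 0]) cube([30, 46, 1886]);
translate([605, 409, 0]) cube([30, 46, 1886]);
translate([299, 409, 245]) cube([306, 46, 24]);
translate([299, 409, 540]) cube([306, 46, 24]);
translate([299, 409, 835]) cube([306, 46, 24]);
translate([299, 409, 1130]) cube([306, 46, 24]);
translate([299, 409, 1425]) cube([306, 46, 24]);
translate([299, 409, 1720]) cube([306, 46, 24]);


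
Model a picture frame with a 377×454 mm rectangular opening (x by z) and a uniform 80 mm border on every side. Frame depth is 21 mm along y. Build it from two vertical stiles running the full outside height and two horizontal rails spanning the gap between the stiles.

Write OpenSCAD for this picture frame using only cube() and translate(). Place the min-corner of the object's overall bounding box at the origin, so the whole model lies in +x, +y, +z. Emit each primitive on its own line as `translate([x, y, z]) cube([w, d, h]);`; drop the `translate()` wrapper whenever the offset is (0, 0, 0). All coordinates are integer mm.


cube([80, 21, 614]);
translate([457, 0, 0]) cube([80, 21, 614]);
translate([80, 0, 0]) cube([377, 21, 80]);
translate([80, 0, 534]) cube([377, 21, 80]);


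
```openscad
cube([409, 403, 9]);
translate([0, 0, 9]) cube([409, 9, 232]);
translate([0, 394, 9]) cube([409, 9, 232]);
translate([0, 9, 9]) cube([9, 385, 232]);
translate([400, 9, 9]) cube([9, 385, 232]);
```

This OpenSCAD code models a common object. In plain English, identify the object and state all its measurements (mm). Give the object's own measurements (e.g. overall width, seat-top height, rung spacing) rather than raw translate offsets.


An open-topped rectangular box: outside dimensions 409×403×241 mm, with a uniform wall and base thickness of 9 mm. The base is a full 409×403 slab on the floor; four walls sit on top of the base. The front and back walls (the −y and +y sides) span the full width; the two side walls fit between them.


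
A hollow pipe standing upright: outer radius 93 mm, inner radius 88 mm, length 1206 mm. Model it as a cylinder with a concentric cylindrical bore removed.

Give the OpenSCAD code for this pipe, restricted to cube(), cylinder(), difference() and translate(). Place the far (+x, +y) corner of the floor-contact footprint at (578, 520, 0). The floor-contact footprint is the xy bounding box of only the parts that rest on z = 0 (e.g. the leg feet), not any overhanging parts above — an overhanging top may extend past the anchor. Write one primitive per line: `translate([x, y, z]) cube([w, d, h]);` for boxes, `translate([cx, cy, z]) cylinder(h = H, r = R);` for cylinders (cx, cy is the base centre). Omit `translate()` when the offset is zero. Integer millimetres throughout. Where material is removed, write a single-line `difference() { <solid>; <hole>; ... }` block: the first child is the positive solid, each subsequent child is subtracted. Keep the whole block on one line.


difference() { translate([485, 427, 0]) cylinder(h = 1206, r = 93); translate([485, 427, 0]) cylinder(h = 1206, r = 88); }


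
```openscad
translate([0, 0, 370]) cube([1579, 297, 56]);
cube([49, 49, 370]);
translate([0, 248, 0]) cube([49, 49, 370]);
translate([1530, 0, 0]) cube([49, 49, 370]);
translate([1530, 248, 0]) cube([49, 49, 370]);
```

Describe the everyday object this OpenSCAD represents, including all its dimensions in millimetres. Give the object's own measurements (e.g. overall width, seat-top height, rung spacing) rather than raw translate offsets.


A bench: a 1579×297 mm seat slab, 56 mm thick, top at z = 426 mm, on four 49×49 mm square legs flush with the seat corners and standing on z = 0.


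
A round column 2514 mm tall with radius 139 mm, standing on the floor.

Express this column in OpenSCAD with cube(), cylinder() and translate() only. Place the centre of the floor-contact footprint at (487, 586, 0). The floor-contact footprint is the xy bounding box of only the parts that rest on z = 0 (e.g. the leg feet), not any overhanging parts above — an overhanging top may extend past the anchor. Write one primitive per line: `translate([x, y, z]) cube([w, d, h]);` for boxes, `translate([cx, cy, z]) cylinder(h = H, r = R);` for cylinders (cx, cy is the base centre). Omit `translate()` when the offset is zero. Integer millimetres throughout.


translate([487, 586, 0]) cylinder(h = 2514, r = 139);


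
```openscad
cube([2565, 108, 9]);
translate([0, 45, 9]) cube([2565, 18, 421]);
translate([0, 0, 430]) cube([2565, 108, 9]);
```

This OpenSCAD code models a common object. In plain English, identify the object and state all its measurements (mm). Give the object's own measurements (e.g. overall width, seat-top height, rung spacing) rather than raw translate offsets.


An I-beam lying along x, 2565 mm long. Overall section height 439 mm. Two flanges 108 mm wide (y) and 9 mm thick, one on the floor and one at the top; a web 18 mm thick runs between them, centred on the flange width.


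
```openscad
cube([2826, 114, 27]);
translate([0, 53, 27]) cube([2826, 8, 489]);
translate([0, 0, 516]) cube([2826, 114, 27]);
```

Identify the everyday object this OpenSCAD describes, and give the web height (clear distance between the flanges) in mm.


An I-beam. The web height is 489 mm.

Two wide flanges with a thin centred web — an I-beam. Overall 543 mm minus two 27 mm flanges gives a web of 543 − 2·27 = 489 mm.


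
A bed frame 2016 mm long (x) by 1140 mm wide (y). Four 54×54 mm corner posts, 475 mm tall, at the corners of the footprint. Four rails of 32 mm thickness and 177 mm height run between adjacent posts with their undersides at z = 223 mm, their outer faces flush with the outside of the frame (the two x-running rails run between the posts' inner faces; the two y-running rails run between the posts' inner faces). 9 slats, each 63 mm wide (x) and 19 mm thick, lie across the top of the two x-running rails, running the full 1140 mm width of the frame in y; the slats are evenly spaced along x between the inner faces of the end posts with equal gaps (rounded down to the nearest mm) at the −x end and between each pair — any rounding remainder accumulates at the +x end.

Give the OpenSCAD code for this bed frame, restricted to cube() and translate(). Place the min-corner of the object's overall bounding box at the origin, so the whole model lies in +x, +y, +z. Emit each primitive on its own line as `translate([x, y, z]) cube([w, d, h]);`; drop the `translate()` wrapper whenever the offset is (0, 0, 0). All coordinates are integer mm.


cube([54, 54, 475]);
translate([0, 1086, 0]) cube([54, 54, 475]);
translate([1962, 0, 0]) cube([54, 54, 475]);
translate([1962, 1086, 0]) cube([54, 54, 475]);
translate([54, 0, 223]) cube([1908, 32, 177]);
translate([54, 1108, 223]) cube([1908, 32, 177]);
translate([0, 54, 223]) cube([32, 1032, 177]);
translate([1984, 54, 223]) cube([32, 1032, 177]);
translate([188, 0, 400]) cube([63, 1140, 19]);
translate([385, 0, 400]) cube([63, 1140, 19]);
translate([582, 0, 400]) cube([63, 1140, 19]);
translate([779, 0, 400]) cube([63, 1140, 19]);
translate([976, 0, 400]) cube([63, 1140, 19]);
translate([1173, 0, 400]) cube([63, 1140, 19]);
translate([1370, 0, 400]) cube([63, 1140, 19]);
translate([1567, 0, 400]) cube([63, 1140, 19]);
translate([1764, 0, 400]) cube([63, 1140, 19]);


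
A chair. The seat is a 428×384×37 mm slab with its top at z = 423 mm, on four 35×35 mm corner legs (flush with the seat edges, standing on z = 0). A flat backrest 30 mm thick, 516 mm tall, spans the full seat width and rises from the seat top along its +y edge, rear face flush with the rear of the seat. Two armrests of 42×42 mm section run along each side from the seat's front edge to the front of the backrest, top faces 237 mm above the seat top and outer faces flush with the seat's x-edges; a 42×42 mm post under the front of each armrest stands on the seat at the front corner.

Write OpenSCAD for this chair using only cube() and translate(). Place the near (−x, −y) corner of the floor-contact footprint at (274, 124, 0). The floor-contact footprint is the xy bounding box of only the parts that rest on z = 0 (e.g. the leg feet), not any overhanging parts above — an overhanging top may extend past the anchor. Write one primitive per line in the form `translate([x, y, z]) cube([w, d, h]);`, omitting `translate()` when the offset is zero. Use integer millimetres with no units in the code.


translate([274, 124, 386]) cube([428, 384, 37]);
translate([274, 124, 0]) cube([35, 35, 386]);
translate([667, 124, 0]) cube([35, 35, 386]);
translate([274, 473, 0]) cube([35, 35, 386]);
translate([667, 473, 0]) cube([35, 35, 386]);
translate([274, 478, 423]) cube([428, 30, 516]);
translate([274, 124, 618]) cube([42, 354, 42]);
translate([660, 124, 618]) cube([42, 354, 42]);
translate([274, 124, 423]) cube([42, 42, 195]);
translate([660, 124, 423]) cube([42, 42, 195]);


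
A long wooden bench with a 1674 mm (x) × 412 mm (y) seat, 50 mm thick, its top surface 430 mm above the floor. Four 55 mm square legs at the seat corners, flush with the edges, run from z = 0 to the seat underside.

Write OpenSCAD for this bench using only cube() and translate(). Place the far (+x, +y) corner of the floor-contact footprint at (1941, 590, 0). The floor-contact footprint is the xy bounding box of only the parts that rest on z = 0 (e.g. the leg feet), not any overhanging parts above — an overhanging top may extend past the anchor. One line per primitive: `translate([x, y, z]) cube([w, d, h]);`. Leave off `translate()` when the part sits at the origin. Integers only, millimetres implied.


// leg_h = 430 − 50 = 380
translate([267, 178, 380]) cube([1674, 412, 50]);
translate([267, 178, 0]) cube([55, 55, 380]);
translate([267, 535, 0]) cube([55, 55, 380]);
translate([1886, 178, 0]) cube([55, 55, 380]);
translate([1886, 535, 0]) cube([55, 55, 380]);


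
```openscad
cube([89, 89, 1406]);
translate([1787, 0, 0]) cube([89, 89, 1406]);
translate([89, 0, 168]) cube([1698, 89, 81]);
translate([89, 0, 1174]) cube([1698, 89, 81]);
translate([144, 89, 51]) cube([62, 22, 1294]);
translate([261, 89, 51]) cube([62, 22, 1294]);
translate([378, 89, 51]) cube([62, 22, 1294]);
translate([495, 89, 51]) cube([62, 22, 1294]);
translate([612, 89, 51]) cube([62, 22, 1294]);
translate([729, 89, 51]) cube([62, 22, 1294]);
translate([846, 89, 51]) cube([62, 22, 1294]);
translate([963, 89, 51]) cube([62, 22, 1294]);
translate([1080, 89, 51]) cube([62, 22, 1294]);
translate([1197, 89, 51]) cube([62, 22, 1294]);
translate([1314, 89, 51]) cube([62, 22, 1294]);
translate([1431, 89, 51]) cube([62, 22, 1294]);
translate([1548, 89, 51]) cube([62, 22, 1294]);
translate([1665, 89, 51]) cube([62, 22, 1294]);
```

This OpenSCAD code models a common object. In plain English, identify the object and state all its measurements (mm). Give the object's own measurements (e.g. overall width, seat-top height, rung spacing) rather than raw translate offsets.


A fence section. Two 89×89 mm posts, 1406 mm tall, stand on the floor with a clear span of 1698 mm between their inner faces. Two horizontal rails of 89×81 mm section span the gap between the posts with their undersides at z = 168 mm and z = 1174 mm, flush with the posts' −y face. 14 pickets, each 62 mm wide, 22 mm thick and 1294 mm tall, are fixed to the +y face of the rails with their bottoms at z = 51 mm, spaced across the span with a 55 mm gap after the −x post and between neighbouring pickets, with 60 mm left before the +x post.


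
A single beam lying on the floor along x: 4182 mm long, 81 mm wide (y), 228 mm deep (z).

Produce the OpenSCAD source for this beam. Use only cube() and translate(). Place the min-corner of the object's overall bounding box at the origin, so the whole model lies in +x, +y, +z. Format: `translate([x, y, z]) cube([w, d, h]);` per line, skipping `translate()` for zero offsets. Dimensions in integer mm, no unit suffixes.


cube([4182, 81, 228]);


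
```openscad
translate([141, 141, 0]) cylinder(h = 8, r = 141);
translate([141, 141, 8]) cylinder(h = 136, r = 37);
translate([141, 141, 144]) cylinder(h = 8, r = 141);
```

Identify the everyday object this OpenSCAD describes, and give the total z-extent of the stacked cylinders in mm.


A spool. The overall height is 152 mm.

Three coaxial cylinders, large–small–large — a spool. Two 8 mm flanges and a 136 mm core give 8 + 136 + 8 = 152 mm.


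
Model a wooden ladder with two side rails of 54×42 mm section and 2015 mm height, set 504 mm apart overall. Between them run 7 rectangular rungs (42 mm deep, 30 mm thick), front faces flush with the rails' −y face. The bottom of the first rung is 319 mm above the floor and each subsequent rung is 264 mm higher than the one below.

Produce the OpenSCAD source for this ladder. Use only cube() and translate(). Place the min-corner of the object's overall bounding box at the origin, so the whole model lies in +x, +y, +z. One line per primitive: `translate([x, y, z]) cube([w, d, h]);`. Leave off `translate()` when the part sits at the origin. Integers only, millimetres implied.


// rung span = 504 - 2*54 = 396
// rung[k] z = 319 + k*264
cube([54, 42, 2015]);
translate([450, 0, 0]) cube([54, 42, 2015]);
translate([54, 0, 319]) cube([396, 42, 30]);
translate([54, 0, 583]) cube([396, 42, 30]);
translate([54, 0, 847]) cube([396, 42, 30]);
translate([54, 0, 1111]) cube([396, 42, 30]);
translate([54, 0, 1375]) cube([396, 42, 30]);
translate([54, 0, 1639]) cube([396, 42, 30]);
translate([54, 0, 1903]) cube([396, 42, 30]);


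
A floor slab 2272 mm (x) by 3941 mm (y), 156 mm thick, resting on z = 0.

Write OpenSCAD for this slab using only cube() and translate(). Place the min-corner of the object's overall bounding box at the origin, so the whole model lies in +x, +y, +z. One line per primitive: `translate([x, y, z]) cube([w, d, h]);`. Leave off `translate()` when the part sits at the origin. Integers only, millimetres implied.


cube([2272, 3941, 156]);


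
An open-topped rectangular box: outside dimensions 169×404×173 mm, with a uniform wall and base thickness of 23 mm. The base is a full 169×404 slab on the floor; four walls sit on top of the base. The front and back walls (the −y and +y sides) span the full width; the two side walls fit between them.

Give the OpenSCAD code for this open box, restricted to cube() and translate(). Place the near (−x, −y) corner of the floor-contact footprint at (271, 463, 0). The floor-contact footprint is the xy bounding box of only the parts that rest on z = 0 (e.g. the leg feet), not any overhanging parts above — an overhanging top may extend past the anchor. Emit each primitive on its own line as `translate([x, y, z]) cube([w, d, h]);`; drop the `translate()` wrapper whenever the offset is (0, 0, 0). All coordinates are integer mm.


translate([271, 463, 0]) cube([169, 404, 23]);
translate([271, 463, 23]) cube([169, 23, 150]);
translate([271, 844, 23]) cube([169, 23, 150]);
translate([271, 486, 23]) cube([23, 358, 150]);
translate([417, 486, 23]) cube([23, 358, 150]);


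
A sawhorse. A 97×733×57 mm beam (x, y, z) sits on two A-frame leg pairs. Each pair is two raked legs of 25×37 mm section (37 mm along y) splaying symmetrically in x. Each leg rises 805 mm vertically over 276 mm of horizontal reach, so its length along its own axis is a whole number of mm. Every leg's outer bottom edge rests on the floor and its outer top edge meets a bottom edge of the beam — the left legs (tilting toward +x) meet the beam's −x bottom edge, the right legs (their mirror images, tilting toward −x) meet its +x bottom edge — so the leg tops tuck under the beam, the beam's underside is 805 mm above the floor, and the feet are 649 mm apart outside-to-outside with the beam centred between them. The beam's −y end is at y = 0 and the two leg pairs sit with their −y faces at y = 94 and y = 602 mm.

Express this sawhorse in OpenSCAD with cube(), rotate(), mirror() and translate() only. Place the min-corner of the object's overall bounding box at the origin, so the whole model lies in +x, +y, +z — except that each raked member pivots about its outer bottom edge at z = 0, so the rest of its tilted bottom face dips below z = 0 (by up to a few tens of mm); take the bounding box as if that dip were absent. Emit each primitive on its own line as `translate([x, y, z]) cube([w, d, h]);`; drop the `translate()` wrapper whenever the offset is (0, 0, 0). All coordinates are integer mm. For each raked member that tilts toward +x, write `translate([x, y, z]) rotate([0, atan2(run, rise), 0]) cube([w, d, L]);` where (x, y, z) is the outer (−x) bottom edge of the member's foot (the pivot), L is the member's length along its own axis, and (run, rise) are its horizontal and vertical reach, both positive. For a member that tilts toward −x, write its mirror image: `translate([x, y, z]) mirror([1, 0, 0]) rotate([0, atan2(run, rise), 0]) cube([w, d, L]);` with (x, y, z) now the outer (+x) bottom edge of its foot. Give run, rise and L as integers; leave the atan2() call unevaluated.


translate([276, 0, 805]) cube([97, 733, 57]);
translate([0, 94, 0]) rotate([0, atan2(276, 805), 0]) cube([25, 37, 851]);
translate([649, 94, 0]) mirror([1, 0, 0]) rotate([0, atan2(276, 805), 0]) cube([25, 37, 851]);
translate([0, 602, 0]) rotate([0, atan2(276, 805), 0]) cube([25, 37, 851]);
translate([649, 602, 0]) mirror([1, 0, 0]) rotate([0, atan2(276, 805), 0]) cube([25, 37, 851]);


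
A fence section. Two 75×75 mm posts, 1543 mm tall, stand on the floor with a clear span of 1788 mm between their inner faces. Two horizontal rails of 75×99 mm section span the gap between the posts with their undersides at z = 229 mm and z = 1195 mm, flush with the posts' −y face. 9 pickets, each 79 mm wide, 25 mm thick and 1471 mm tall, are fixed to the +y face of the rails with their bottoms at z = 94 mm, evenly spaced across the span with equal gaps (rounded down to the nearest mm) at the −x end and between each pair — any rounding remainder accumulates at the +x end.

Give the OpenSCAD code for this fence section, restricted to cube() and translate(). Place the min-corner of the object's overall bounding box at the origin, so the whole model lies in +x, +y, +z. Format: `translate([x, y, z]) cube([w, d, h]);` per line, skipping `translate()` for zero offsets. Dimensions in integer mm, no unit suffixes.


cube([75, 75, 1543]);
translate([1863, 0, 0]) cube([75, 75, 1543]);
translate([75, 0, 229]) cube([1788, 75, 99]);
translate([75, 0, 1195]) cube([1788, 75, 99]);
translate([182, 75, 94]) cube([79, 25, 1471]);
translate([368, 75, 94]) cube([79, 25, 1471]);
translate([554, 75, 94]) cube([79, 25, 1471]);
translate([740, 75, 94]) cube([79, 25, 1471]);
translate([926, 75, 94]) cube([79, 25, 1471]);
translate([1112, 75, 94]) cube([79, 25, 1471]);
translate([1298, 75, 94]) cube([79, 25, 1471]);
translate([1484, 75, 94]) cube([79, 25, 1471]);
translate([1670, 75, 94]) cube([79, 25, 1471]);


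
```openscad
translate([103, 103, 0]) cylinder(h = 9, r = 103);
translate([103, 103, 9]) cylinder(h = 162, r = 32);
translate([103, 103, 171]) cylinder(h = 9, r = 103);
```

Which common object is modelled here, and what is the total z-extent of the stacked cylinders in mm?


A spool. The overall height is 180 mm.

Three coaxial cylinders, large–small–large — a spool. Two 9 mm flanges and a 162 mm core give 9 + 162 + 9 = 180 mm.


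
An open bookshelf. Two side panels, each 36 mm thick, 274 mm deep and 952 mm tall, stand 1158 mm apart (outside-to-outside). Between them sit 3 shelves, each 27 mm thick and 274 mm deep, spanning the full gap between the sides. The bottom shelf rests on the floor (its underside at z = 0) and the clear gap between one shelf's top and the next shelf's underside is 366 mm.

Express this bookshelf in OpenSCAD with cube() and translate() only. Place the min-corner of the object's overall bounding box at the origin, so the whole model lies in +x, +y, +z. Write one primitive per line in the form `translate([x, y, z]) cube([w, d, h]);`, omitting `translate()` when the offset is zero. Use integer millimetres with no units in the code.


cube([36, 274, 952]);
translate([1122, 0, 0]) cube([36, 274, 952]);
translate([36, 0, 0]) cube([1086, 274, 27]);
translate([36, 0, 393]) cube([1086, 274, 27]);
translate([36, 0, 786]) cube([1086, 274, 27]);


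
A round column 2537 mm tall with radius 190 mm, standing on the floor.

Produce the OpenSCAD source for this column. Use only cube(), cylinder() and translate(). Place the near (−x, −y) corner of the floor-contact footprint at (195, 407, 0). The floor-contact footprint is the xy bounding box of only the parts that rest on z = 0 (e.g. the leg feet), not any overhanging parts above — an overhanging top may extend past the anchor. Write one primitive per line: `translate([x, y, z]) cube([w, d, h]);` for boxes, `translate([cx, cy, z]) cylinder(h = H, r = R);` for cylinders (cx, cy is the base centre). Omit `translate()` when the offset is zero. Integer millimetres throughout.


translate([385, 597, 0]) cylinder(h = 2537, r = 190);


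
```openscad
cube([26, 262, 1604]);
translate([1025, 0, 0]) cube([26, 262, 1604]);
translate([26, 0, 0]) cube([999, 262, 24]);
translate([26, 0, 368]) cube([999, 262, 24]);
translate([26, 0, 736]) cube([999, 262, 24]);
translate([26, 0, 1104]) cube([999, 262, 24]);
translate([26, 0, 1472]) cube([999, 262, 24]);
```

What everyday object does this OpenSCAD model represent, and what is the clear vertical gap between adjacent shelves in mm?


A bookshelf. The clear shelf gap is 344 mm.

Two tall side panels with 5 horizontal boards between them — a bookshelf. The first two shelf undersides are at z = 0 and z = 368; with shelf thickness 24, the clear gap is 368 − 0 − 24 = 344 mm.
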